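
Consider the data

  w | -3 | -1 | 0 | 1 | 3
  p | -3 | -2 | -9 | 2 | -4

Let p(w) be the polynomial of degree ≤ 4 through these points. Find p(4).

-1499/12

Using Newton's divided-difference form:
p[-3,-1] = (-2 - (-3)) / (-1 - (-3)) = 1/2
p[-1,0] = (-9 - (-2)) / (0 - (-1)) = -7
p[0,1] = (2 - (-9)) / (1 - 0) = 11
p[1,3] = (-4 - 2) / (3 - 1) = -3
p[-3,-1,0] = (-7 - 1/2) / (0 - (-3)) = -5/2
p[-1,0,1] = (11 - (-7)) / (1 - (-1)) = 9
p[0,1,3] = (-3 - 11) / (3 - 0) = -14/3
p[-3,-1,0,1] = (9 - (-5/2)) / (1 - (-3)) = 23/8
p[-1,0,1,3] = (-14/3 - 9) / (3 - (-1)) = -41/12
p[-3,-1,0,1,3] = (-41/12 - 23/8) / (3 - (-3)) = -151/144
p(4) = -3 + (1/2)·(7) + (-5/2)·(7)·(5) + (23/8)·(7)·(5)·(4) + (-151/144)·(7)·(5)·(4)·(3) = -1499/12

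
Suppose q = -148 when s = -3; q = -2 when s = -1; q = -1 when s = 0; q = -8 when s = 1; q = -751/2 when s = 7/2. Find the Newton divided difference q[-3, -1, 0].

q[-3,-1] = (-2 - (-148)) / (-1 - (-3)) = 73
q[-1,0] = (-1 - (-2)) / (0 - (-1)) = 1
q[-3,-1,0] = (1 - 73) / (0 - (-3)) = -24

-24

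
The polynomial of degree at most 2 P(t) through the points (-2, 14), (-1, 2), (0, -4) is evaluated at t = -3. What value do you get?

32

Using Newton's divided-difference form:
P[-2,-1] = (2 - 14) / (-1 - (-2)) = -12
P[-1,0] = (-4 - 2) / (0 - (-1)) = -6
P[-2,-1,0] = (-6 - (-12)) / (0 - (-2)) = 3
P(-3) = 14 + (-12)·(-1) + 3·(-1)·(-2) = 32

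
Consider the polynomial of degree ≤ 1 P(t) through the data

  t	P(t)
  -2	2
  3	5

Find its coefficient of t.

3/5

The leading coefficient equals the top divided difference P[-2,3].
P[-2,3] = (5 - 2) / (3 - (-2)) = 3/5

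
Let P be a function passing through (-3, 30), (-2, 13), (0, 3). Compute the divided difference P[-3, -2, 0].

P[-3,-2] = (13 - 30) / (-2 - (-3)) = -17
P[-2,0] = (3 - 13) / (0 - (-2)) = -5
P[-3,-2,0] = (-5 - (-17)) / (0 - (-3)) = 4

4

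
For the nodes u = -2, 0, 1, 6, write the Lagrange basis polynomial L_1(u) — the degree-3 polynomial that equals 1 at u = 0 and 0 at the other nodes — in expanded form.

L_1(u) = (u + 2)(u - 1)(u - 6) / [(2)·(-1)·(-6)]
       = (u^3 - 5u^2 - 8u + 12) / (12)

L_1(u) = (1/12)u^3 - (5/12)u^2 - (2/3)u + 1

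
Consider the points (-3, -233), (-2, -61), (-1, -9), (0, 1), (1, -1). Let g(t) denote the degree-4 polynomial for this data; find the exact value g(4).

-499

Evaluate each Lagrange basis at t = 4:
L_0(4) = (6)·(5)·(4)·(3)/[(-1)·(-2)·(-3)·(-4)] = 15
L_1(4) = (7)·(5)·(4)·(3)/[(1)·(-1)·(-2)·(-3)] = -70
L_2(4) = (7)·(6)·(4)·(3)/[(2)·(1)·(-1)·(-2)] = 126
L_3(4) = (7)·(6)·(5)·(3)/[(3)·(2)·(1)·(-1)] = -105
L_4(4) = (7)·(6)·(5)·(4)/[(4)·(3)·(2)·(1)] = 35
Sum: (-233)·(15) + (-61)·(-70) + (-9)·(126) + 1·(-105) + (-1)·(35) = -499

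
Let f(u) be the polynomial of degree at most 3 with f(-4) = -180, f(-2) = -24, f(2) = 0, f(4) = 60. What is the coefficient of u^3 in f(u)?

2

Build the Lagrange basis polynomials:
L_0(u) = (u + 2)(u - 2)(u - 4) / [-96] = -(1/96)u^3 + (1/24)u^2 + (1/24)u - 1/6
L_1(u) = (u + 4)(u - 2)(u - 4) / [48] = (1/48)u^3 - (1/24)u^2 - (1/3)u + 2/3
L_2(u) = (u + 4)(u + 2)(u - 4) / [-48] = -(1/48)u^3 - (1/24)u^2 + (1/3)u + 2/3
L_3(u) = (u + 4)(u + 2)(u - 2) / [96] = (1/96)u^3 + (1/24)u^2 - (1/24)u - 1/6
f(u) = (-180)·L_0 + (-24)·L_1 + 0·L_2 + 60·L_3
Only the coefficient of u^3 is needed; take it from each L_i and combine:
(-180)·(-1/96) + (-24)·(1/48) + 0·(-1/48) + 60·(1/96) = 2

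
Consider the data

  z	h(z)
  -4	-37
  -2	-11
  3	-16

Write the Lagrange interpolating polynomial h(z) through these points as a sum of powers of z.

h(z) = -2z^2 + z - 1

L_0(z) = (z + 2)(z - 3) / [14] = (1/14)z^2 - (1/14)z - 3/7
L_1(z) = (z + 4)(z - 3) / [-10] = -(1/10)z^2 - (1/10)z + 6/5
L_2(z) = (z + 4)(z + 2) / [35] = (1/35)z^2 + (6/35)z + 8/35
h(z) = (-37)·L_0 + (-11)·L_1 + (-16)·L_2
  (-37)·L_0(z) = -(37/14)z^2 + (37/14)z + 111/7
  (-11)·L_1(z) = (11/10)z^2 + (11/10)z - 66/5
  (-16)·L_2(z) = -(16/35)z^2 - (96/35)z - 128/35
Adding term by term: -2z^2 + z - 1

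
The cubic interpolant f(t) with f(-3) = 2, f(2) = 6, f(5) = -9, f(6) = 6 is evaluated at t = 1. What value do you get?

329/18

Using Newton's divided-difference form:
f[-3,2] = (6 - 2) / (2 - (-3)) = 4/5
f[2,5] = (-9 - 6) / (5 - 2) = -5
f[5,6] = (6 - (-9)) / (6 - 5) = 15
f[-3,2,5] = (-5 - 4/5) / (5 - (-3)) = -29/40
f[2,5,6] = (15 - (-5)) / (6 - 2) = 5
f[-3,2,5,6] = (5 - (-29/40)) / (6 - (-3)) = 229/360
f(1) = 2 + (4/5)·(4) + (-29/40)·(4)·(-1) + (229/360)·(4)·(-1)·(-4) = 329/18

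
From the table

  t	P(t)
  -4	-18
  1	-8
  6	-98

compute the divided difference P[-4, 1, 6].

P[-4,1] = (-8 - (-18)) / (1 - (-4)) = 2
P[1,6] = (-98 - (-8)) / (6 - 1) = -18
P[-4,1,6] = (-18 - 2) / (6 - (-4)) = -2

-2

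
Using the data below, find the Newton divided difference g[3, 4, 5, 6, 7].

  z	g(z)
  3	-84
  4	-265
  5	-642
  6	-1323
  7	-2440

-1

g[3,4] = (-265 - (-84)) / (4 - 3) = -181
g[4,5] = (-642 - (-265)) / (5 - 4) = -377
g[5,6] = (-1323 - (-642)) / (6 - 5) = -681
g[6,7] = (-2440 - (-1323)) / (7 - 6) = -1117
g[3,4,5] = (-377 - (-181)) / (5 - 3) = -98
g[4,5,6] = (-681 - (-377)) / (6 - 4) = -152
g[5,6,7] = (-1117 - (-681)) / (7 - 5) = -218
g[3,4,5,6] = (-152 - (-98)) / (6 - 3) = -18
g[4,5,6,7] = (-218 - (-152)) / (7 - 4) = -22
g[3,4,5,6,7] = (-22 - (-18)) / (7 - 3) = -1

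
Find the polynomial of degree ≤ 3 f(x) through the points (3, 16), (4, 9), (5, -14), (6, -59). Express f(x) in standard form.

L_0(x) = (x - 4)(x - 5)(x - 6) / [-6] = -(1/6)x^3 + (5/2)x^2 - (37/3)x + 20
L_1(x) = (x - 3)(x - 5)(x - 6) / [2] = (1/2)x^3 - 7x^2 + (63/2)x - 45
L_2(x) = (x - 3)(x - 4)(x - 6) / [-2] = -(1/2)x^3 + (13/2)x^2 - 27x + 36
L_3(x) = (x - 3)(x - 4)(x - 5) / [6] = (1/6)x^3 - 2x^2 + (47/6)x - 10
f(x) = 16·L_0 + 9·L_1 + (-14)·L_2 + (-59)·L_3
  16·L_0(x) = -(8/3)x^3 + 40x^2 - (592/3)x + 320
  9·L_1(x) = (9/2)x^3 - 63x^2 + (567/2)x - 405
  (-14)·L_2(x) = 7x^3 - 91x^2 + 378x - 504
  (-59)·L_3(x) = -(59/6)x^3 + 118x^2 - (2773/6)x + 590
Adding term by term: -x^3 + 4x^2 + 2x + 1

f(x) = -x^3 + 4x^2 + 2x + 1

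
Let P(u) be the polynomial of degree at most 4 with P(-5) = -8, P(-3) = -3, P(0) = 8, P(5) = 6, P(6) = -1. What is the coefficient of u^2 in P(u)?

-45043/118800

Build the Lagrange basis polynomials:
L_0(u) = (u + 3)u(u - 5)(u - 6) / [1100] = (1/1100)u^4 - (2/275)u^3 - (3/1100)u^2 + (9/110)u
L_1(u) = (u + 5)u(u - 5)(u - 6) / [-432] = -(1/432)u^4 + (1/72)u^3 + (25/432)u^2 - (25/72)u
L_2(u) = (u + 5)(u + 3)(u - 5)(u - 6) / [450] = (1/450)u^4 - (1/150)u^3 - (43/450)u^2 + (1/6)u + 1
L_3(u) = (u + 5)(u + 3)u(u - 6) / [-400] = -(1/400)u^4 - (1/200)u^3 + (33/400)u^2 + (9/40)u
L_4(u) = (u + 5)(u + 3)u(u - 5) / [594] = (1/594)u^4 + (1/198)u^3 - (25/594)u^2 - (25/198)u
P(u) = (-8)·L_0 + (-3)·L_1 + 8·L_2 + 6·L_3 + (-1)·L_4
Only the coefficient of u^2 is needed; take it from each L_i and combine:
(-8)·(-3/1100) + (-3)·(25/432) + 8·(-43/450) + 6·(33/400) + (-1)·(-25/594) = -45043/118800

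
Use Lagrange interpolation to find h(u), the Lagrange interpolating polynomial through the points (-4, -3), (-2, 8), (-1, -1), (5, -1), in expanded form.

h(u) = (257/378)u^3 - (2/27)u^2 - (755/54)u - 2689/189

L_0(u) = (u + 2)(u + 1)(u - 5) / [-54] = -(1/54)u^3 + (1/27)u^2 + (13/54)u + 5/27
L_1(u) = (u + 4)(u + 1)(u - 5) / [14] = (1/14)u^3 - (3/2)u - 10/7
L_2(u) = (u + 4)(u + 2)(u - 5) / [-18] = -(1/18)u^3 - (1/18)u^2 + (11/9)u + 20/9
L_3(u) = (u + 4)(u + 2)(u + 1) / [378] = (1/378)u^3 + (1/54)u^2 + (1/27)u + 4/189
h(u) = (-3)·L_0 + 8·L_1 + (-1)·L_2 + (-1)·L_3
  (-3)·L_0(u) = (1/18)u^3 - (1/9)u^2 - (13/18)u - 5/9
  8·L_1(u) = (4/7)u^3 - 12u - 80/7
  (-1)·L_2(u) = (1/18)u^3 + (1/18)u^2 - (11/9)u - 20/9
  (-1)·L_3(u) = -(1/378)u^3 - (1/54)u^2 - (1/27)u - 4/189
Adding term by term: (257/378)u^3 - (2/27)u^2 - (755/54)u - 2689/189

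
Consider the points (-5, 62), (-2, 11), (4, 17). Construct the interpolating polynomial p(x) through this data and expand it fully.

L_0(x) = (x + 2)(x - 4) / [27] = (1/27)x^2 - (2/27)x - 8/27
L_1(x) = (x + 5)(x - 4) / [-18] = -(1/18)x^2 - (1/18)x + 10/9
L_2(x) = (x + 5)(x + 2) / [54] = (1/54)x^2 + (7/54)x + 5/27
p(x) = 62·L_0 + 11·L_1 + 17·L_2
  62·L_0(x) = (62/27)x^2 - (124/27)x - 496/27
  11·L_1(x) = -(11/18)x^2 - (11/18)x + 110/9
  17·L_2(x) = (17/54)x^2 + (119/54)x + 85/27
Adding term by term: 2x^2 - 3x - 3

p(x) = 2x^2 - 3x - 3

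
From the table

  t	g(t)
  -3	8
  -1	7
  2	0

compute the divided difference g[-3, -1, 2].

-11/30

g[-3,-1] = (7 - 8) / (-1 - (-3)) = -1/2
g[-1,2] = (0 - 7) / (2 - (-1)) = -7/3
g[-3,-1,2] = (-7/3 - (-1/2)) / (2 - (-3)) = -11/30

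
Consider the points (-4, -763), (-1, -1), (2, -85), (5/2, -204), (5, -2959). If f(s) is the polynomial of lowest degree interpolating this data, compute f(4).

-1251

Using Newton's divided-difference form:
f[-4,-1] = (-1 - (-763)) / (-1 - (-4)) = 254
f[-1,2] = (-85 - (-1)) / (2 - (-1)) = -28
f[2,5/2] = (-204 - (-85)) / (5/2 - 2) = -238
f[5/2,5] = (-2959 - (-204)) / (5 - 5/2) = -1102
f[-4,-1,2] = (-28 - 254) / (2 - (-4)) = -47
f[-1,2,5/2] = (-238 - (-28)) / (5/2 - (-1)) = -60
f[2,5/2,5] = (-1102 - (-238)) / (5 - 2) = -288
f[-4,-1,2,5/2] = (-60 - (-47)) / (5/2 - (-4)) = -2
f[-1,2,5/2,5] = (-288 - (-60)) / (5 - (-1)) = -38
f[-4,-1,2,5/2,5] = (-38 - (-2)) / (5 - (-4)) = -4
f(4) = -763 + 254·(8) + (-47)·(8)·(5) + (-2)·(8)·(5)·(2) + (-4)·(8)·(5)·(2)·(3/2) = -1251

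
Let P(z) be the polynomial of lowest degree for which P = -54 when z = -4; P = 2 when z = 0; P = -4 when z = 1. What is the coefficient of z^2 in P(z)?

-4

Build the Lagrange basis polynomials:
L_0(z) = z(z - 1) / [20] = (1/20)z^2 - (1/20)z
L_1(z) = (z + 4)(z - 1) / [-4] = -(1/4)z^2 - (3/4)z + 1
L_2(z) = (z + 4)z / [5] = (1/5)z^2 + (4/5)z
P(z) = (-54)·L_0 + 2·L_1 + (-4)·L_2
Only the coefficient of z^2 is needed; take it from each L_i and combine:
(-54)·(1/20) + 2·(-1/4) + (-4)·(1/5) = -4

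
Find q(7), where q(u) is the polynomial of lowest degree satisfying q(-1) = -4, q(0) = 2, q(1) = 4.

L_0(7) = (7)·(6)/[(-1)·(-2)] = 21
L_1(7) = (8)·(6)/[(1)·(-1)] = -48
L_2(7) = (8)·(7)/[(2)·(1)] = 28
Sum: (-4)·(21) + 2·(-48) + 4·(28) = -68

-68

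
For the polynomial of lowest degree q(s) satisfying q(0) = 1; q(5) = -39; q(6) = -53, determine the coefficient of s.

-3

Build the Lagrange basis polynomials:
L_0(s) = (s - 5)(s - 6) / [30] = (1/30)s^2 - (11/30)s + 1
L_1(s) = s(s - 6) / [-5] = -(1/5)s^2 + (6/5)s
L_2(s) = s(s - 5) / [6] = (1/6)s^2 - (5/6)s
q(s) = 1·L_0 + (-39)·L_1 + (-53)·L_2
Only the coefficient of s is needed; take it from each L_i and combine:
1·(-11/30) + (-39)·(6/5) + (-53)·(-5/6) = -3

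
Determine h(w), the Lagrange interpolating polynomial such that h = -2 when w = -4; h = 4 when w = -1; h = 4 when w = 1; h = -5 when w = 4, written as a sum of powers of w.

h(w) = -(1/40)w^3 - (1/2)w^2 + (1/40)w + 9/2

L_0(w) = (w + 1)(w - 1)(w - 4) / [-120] = -(1/120)w^3 + (1/30)w^2 + (1/120)w - 1/30
L_1(w) = (w + 4)(w - 1)(w - 4) / [30] = (1/30)w^3 - (1/30)w^2 - (8/15)w + 8/15
L_2(w) = (w + 4)(w + 1)(w - 4) / [-30] = -(1/30)w^3 - (1/30)w^2 + (8/15)w + 8/15
L_3(w) = (w + 4)(w + 1)(w - 1) / [120] = (1/120)w^3 + (1/30)w^2 - (1/120)w - 1/30
h(w) = (-2)·L_0 + 4·L_1 + 4·L_2 + (-5)·L_3
  (-2)·L_0(w) = (1/60)w^3 - (1/15)w^2 - (1/60)w + 1/15
  4·L_1(w) = (2/15)w^3 - (2/15)w^2 - (32/15)w + 32/15
  4·L_2(w) = -(2/15)w^3 - (2/15)w^2 + (32/15)w + 32/15
  (-5)·L_3(w) = -(1/24)w^3 - (1/6)w^2 + (1/24)w + 1/6
Adding term by term: -(1/40)w^3 - (1/2)w^2 + (1/40)w + 9/2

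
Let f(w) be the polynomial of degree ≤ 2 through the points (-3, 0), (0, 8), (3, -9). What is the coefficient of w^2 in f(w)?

-25/18

L_0(w) = w(w - 3) / [18] = (1/18)w^2 - (1/6)w
L_1(w) = (w + 3)(w - 3) / [-9] = -(1/9)w^2 + 1
L_2(w) = (w + 3)w / [18] = (1/18)w^2 + (1/6)w
f(w) = 0·L_0 + 8·L_1 + (-9)·L_2
Only the coefficient of w^2 is needed; take it from each L_i and combine:
0·(1/18) + 8·(-1/9) + (-9)·(1/18) = -25/18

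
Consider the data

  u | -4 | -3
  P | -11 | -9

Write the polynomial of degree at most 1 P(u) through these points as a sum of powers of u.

Build the Lagrange basis polynomials:
L_0(u) = (u + 3) / [-1] = -u - 3
L_1(u) = (u + 4) / [1] = u + 4
P(u) = (-11)·L_0 + (-9)·L_1
  (-11)·L_0(u) = 11u + 33
  (-9)·L_1(u) = -9u - 36
Adding term by term: 2u - 3

P(u) = 2u - 3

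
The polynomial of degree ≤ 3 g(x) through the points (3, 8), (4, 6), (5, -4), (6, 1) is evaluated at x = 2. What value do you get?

Evaluate each Lagrange basis at x = 2:
L_0(2) = (-2)·(-3)·(-4)/[(-1)·(-2)·(-3)] = 4
L_1(2) = (-1)·(-3)·(-4)/[(1)·(-1)·(-2)] = -6
L_2(2) = (-1)·(-2)·(-4)/[(2)·(1)·(-1)] = 4
L_3(2) = (-1)·(-2)·(-3)/[(3)·(2)·(1)] = -1
Sum: 8·(4) + 6·(-6) + (-4)·(4) + 1·(-1) = -21

-21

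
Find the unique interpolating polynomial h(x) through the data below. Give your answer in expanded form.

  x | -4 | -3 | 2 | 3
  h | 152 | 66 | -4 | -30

Newton's divided differences:
h[-4,-3] = (66 - 152) / (-3 - (-4)) = -86
h[-3,2] = (-4 - 66) / (2 - (-3)) = -14
h[2,3] = (-30 - (-4)) / (3 - 2) = -26
h[-4,-3,2] = (-14 - (-86)) / (2 - (-4)) = 12
h[-3,2,3] = (-26 - (-14)) / (3 - (-3)) = -2
h[-4,-3,2,3] = (-2 - 12) / (3 - (-4)) = -2
h(x) = 152 + (-86)·(x + 4) + 12·(x + 4)(x + 3) + (-2)·(x + 4)(x + 3)(x - 2)
Expanding: h(x) = -2x^3 + 2x^2 + 2x

h(x) = -2x^3 + 2x^2 + 2x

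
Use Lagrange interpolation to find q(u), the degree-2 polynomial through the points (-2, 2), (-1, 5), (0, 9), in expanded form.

Build the Lagrange basis polynomials:
L_0(u) = (u + 1)u / [2] = (1/2)u^2 + (1/2)u
L_1(u) = (u + 2)u / [-1] = -u^2 - 2u
L_2(u) = (u + 2)(u + 1) / [2] = (1/2)u^2 + (3/2)u + 1
q(u) = 2·L_0 + 5·L_1 + 9·L_2
  2·L_0(u) = u^2 + u
  5·L_1(u) = -5u^2 - 10u
  9·L_2(u) = (9/2)u^2 + (27/2)u + 9
Adding term by term: (1/2)u^2 + (9/2)u + 9

q(u) = (1/2)u^2 + (9/2)u + 9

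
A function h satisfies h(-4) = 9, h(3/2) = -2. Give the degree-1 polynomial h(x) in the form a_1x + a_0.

Build the Lagrange basis polynomials:
L_0(x) = (x - 3/2) / [-11/2] = -(2/11)x + 3/11
L_1(x) = (x + 4) / [11/2] = (2/11)x + 8/11
h(x) = 9·L_0 + (-2)·L_1
  9·L_0(x) = -(18/11)x + 27/11
  (-2)·L_1(x) = -(4/11)x - 16/11
Adding term by term: -2x + 1

h(x) = -2x + 1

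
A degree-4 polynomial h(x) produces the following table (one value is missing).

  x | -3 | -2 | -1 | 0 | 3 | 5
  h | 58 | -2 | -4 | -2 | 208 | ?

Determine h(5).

The 5 known values determine h uniquely (degree ≤ 4).
Evaluate each Lagrange basis at x = 5:
L_0(5) = (7)·(6)·(5)·(2)/[(-1)·(-2)·(-3)·(-6)] = 35/3
L_1(5) = (8)·(6)·(5)·(2)/[(1)·(-1)·(-2)·(-5)] = -48
L_2(5) = (8)·(7)·(5)·(2)/[(2)·(1)·(-1)·(-4)] = 70
L_3(5) = (8)·(7)·(6)·(2)/[(3)·(2)·(1)·(-3)] = -112/3
L_4(5) = (8)·(7)·(6)·(5)/[(6)·(5)·(4)·(3)] = 14/3
Sum: 58·(35/3) + (-2)·(-48) + (-4)·(70) + (-2)·(-112/3) + 208·(14/3) = 1538

1538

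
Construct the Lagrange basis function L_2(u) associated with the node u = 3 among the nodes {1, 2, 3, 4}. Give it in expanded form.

L_2(u) = -(1/2)u^3 + (7/2)u^2 - 7u + 4

L_2(u) = (u - 1)(u - 2)(u - 4) / [(2)·(1)·(-1)]
       = (u^3 - 7u^2 + 14u - 8) / (-2)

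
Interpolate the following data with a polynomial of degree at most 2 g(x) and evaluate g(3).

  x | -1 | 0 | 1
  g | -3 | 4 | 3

L_0(3) = (3)·(2)/[(-1)·(-2)] = 3
L_1(3) = (4)·(2)/[(1)·(-1)] = -8
L_2(3) = (4)·(3)/[(2)·(1)] = 6
Sum: (-3)·(3) + 4·(-8) + 3·(6) = -23

-23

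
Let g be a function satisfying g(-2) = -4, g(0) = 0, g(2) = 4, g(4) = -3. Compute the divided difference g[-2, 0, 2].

0

g[-2,0] = (0 - (-4)) / (0 - (-2)) = 2
g[0,2] = (4 - 0) / (2 - 0) = 2
g[-2,0,2] = (2 - 2) / (2 - (-2)) = 0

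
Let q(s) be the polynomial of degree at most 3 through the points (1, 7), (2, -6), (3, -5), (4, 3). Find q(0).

Using Newton's divided-difference form:
q[1,2] = (-6 - 7) / (2 - 1) = -13
q[2,3] = (-5 - (-6)) / (3 - 2) = 1
q[3,4] = (3 - (-5)) / (4 - 3) = 8
q[1,2,3] = (1 - (-13)) / (3 - 1) = 7
q[2,3,4] = (8 - 1) / (4 - 2) = 7/2
q[1,2,3,4] = (7/2 - 7) / (4 - 1) = -7/6
q(0) = 7 + (-13)·(-1) + 7·(-1)·(-2) + (-7/6)·(-1)·(-2)·(-3) = 41

41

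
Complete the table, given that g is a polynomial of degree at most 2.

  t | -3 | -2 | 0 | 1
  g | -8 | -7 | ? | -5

The 3 known values determine g uniquely (degree ≤ 2).
Evaluate each Lagrange basis at t = 0:
L_0(0) = (2)·(-1)/[(-1)·(-4)] = -1/2
L_1(0) = (3)·(-1)/[(1)·(-3)] = 1
L_2(0) = (3)·(2)/[(4)·(3)] = 1/2
Sum: (-8)·(-1/2) + (-7)·(1) + (-5)·(1/2) = -11/2

-11/2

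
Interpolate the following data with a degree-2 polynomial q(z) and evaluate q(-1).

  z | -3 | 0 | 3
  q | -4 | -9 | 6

Evaluate each Lagrange basis at z = -1:
L_0(-1) = (-1)·(-4)/[(-3)·(-6)] = 2/9
L_1(-1) = (2)·(-4)/[(3)·(-3)] = 8/9
L_2(-1) = (2)·(-1)/[(6)·(3)] = -1/9
Sum: (-4)·(2/9) + (-9)·(8/9) + 6·(-1/9) = -86/9

-86/9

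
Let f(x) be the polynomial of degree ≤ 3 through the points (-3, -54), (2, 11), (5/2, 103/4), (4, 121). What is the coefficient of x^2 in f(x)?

0

Build the Lagrange basis polynomials:
L_0(x) = (x - 2)(x - 5/2)(x - 4) / [-385/2] = -(2/385)x^3 + (17/385)x^2 - (46/385)x + 8/77
L_1(x) = (x + 3)(x - 5/2)(x - 4) / [5] = (1/5)x^3 - (7/10)x^2 - (19/10)x + 6
L_2(x) = (x + 3)(x - 2)(x - 4) / [-33/8] = -(8/33)x^3 + (8/11)x^2 + (80/33)x - 64/11
L_3(x) = (x + 3)(x - 2)(x - 5/2) / [21] = (1/21)x^3 - (1/14)x^2 - (17/42)x + 5/7
f(x) = (-54)·L_0 + 11·L_1 + (103/4)·L_2 + 121·L_3
Only the coefficient of x^2 is needed; take it from each L_i and combine:
(-54)·(17/385) + 11·(-7/10) + (103/4)·(8/11) + 121·(-1/14) = 0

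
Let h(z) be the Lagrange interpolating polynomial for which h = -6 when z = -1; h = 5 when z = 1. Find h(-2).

Evaluate each Lagrange basis at z = -2:
L_0(-2) = (-3)/[(-2)] = 3/2
L_1(-2) = (-1)/[(2)] = -1/2
Sum: (-6)·(3/2) + 5·(-1/2) = -23/2

-23/2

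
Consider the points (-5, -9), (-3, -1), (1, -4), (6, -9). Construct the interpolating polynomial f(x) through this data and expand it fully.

L_0(x) = (x + 3)(x - 1)(x - 6) / [-132] = -(1/132)x^3 + (1/33)x^2 + (5/44)x - 3/22
L_1(x) = (x + 5)(x - 1)(x - 6) / [72] = (1/72)x^3 - (1/36)x^2 - (29/72)x + 5/12
L_2(x) = (x + 5)(x + 3)(x - 6) / [-120] = -(1/120)x^3 - (1/60)x^2 + (11/40)x + 3/4
L_3(x) = (x + 5)(x + 3)(x - 1) / [495] = (1/495)x^3 + (7/495)x^2 + (7/495)x - 1/33
f(x) = (-9)·L_0 + (-1)·L_1 + (-4)·L_2 + (-9)·L_3
  (-9)·L_0(x) = (3/44)x^3 - (3/11)x^2 - (45/44)x + 27/22
  (-1)·L_1(x) = -(1/72)x^3 + (1/36)x^2 + (29/72)x - 5/12
  (-4)·L_2(x) = (1/30)x^3 + (1/15)x^2 - (11/10)x - 3
  (-9)·L_3(x) = -(1/55)x^3 - (7/55)x^2 - (7/55)x + 3/11
Adding term by term: (5/72)x^3 - (11/36)x^2 - (133/72)x - 23/12

f(x) = (5/72)x^3 - (11/36)x^2 - (133/72)x - 23/12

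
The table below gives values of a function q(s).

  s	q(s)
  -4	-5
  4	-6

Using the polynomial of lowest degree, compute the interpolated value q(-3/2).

Evaluate each Lagrange basis at s = -3/2:
L_0(-3/2) = (-11/2)/[(-8)] = 11/16
L_1(-3/2) = (5/2)/[(8)] = 5/16
Sum: (-5)·(11/16) + (-6)·(5/16) = -85/16

-85/16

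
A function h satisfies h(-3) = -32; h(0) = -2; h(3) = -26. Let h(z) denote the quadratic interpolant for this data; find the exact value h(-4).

-54

Evaluate each Lagrange basis at z = -4:
L_0(-4) = (-4)·(-7)/[(-3)·(-6)] = 14/9
L_1(-4) = (-1)·(-7)/[(3)·(-3)] = -7/9
L_2(-4) = (-1)·(-4)/[(6)·(3)] = 2/9
Sum: (-32)·(14/9) + (-2)·(-7/9) + (-26)·(2/9) = -54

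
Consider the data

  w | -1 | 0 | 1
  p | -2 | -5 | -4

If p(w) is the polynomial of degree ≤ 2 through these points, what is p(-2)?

Evaluate each Lagrange basis at w = -2:
L_0(-2) = (-2)·(-3)/[(-1)·(-2)] = 3
L_1(-2) = (-1)·(-3)/[(1)·(-1)] = -3
L_2(-2) = (-1)·(-2)/[(2)·(1)] = 1
Sum: (-2)·(3) + (-5)·(-3) + (-4)·(1) = 5

5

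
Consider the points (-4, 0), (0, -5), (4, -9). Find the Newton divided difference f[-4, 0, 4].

1/32

f[-4,0] = (-5 - 0) / (0 - (-4)) = -5/4
f[0,4] = (-9 - (-5)) / (4 - 0) = -1
f[-4,0,4] = (-1 - (-5/4)) / (4 - (-4)) = 1/32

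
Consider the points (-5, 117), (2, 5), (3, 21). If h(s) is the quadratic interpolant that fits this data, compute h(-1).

L_0(-1) = (-3)·(-4)/[(-7)·(-8)] = 3/14
L_1(-1) = (4)·(-4)/[(7)·(-1)] = 16/7
L_2(-1) = (4)·(-3)/[(8)·(1)] = -3/2
Sum: 117·(3/14) + 5·(16/7) + 21·(-3/2) = 5

5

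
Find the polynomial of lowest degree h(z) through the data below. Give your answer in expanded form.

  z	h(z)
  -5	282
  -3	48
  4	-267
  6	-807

h(z) = -3z^3 - 4z^2 - 2z - 3

L_0(z) = (z + 3)(z - 4)(z - 6) / [-198] = -(1/198)z^3 + (7/198)z^2 + (1/33)z - 4/11
L_1(z) = (z + 5)(z - 4)(z - 6) / [126] = (1/126)z^3 - (5/126)z^2 - (13/63)z + 20/21
L_2(z) = (z + 5)(z + 3)(z - 6) / [-126] = -(1/126)z^3 - (1/63)z^2 + (11/42)z + 5/7
L_3(z) = (z + 5)(z + 3)(z - 4) / [198] = (1/198)z^3 + (2/99)z^2 - (17/198)z - 10/33
h(z) = 282·L_0 + 48·L_1 + (-267)·L_2 + (-807)·L_3
  282·L_0(z) = -(47/33)z^3 + (329/33)z^2 + (94/11)z - 1128/11
  48·L_1(z) = (8/21)z^3 - (40/21)z^2 - (208/21)z + 320/7
  (-267)·L_2(z) = (89/42)z^3 + (89/21)z^2 - (979/14)z - 1335/7
  (-807)·L_3(z) = -(269/66)z^3 - (538/33)z^2 + (4573/66)z + 2690/11
Adding term by term: -3z^3 - 4z^2 - 2z - 3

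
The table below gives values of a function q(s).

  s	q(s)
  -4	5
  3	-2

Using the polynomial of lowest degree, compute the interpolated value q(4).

L_0(4) = (1)/[(-7)] = -1/7
L_1(4) = (8)/[(7)] = 8/7
Sum: 5·(-1/7) + (-2)·(8/7) = -3

-3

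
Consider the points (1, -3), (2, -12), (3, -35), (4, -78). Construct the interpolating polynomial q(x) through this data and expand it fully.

Newton's divided differences:
q[1,2] = (-12 - (-3)) / (2 - 1) = -9
q[2,3] = (-35 - (-12)) / (3 - 2) = -23
q[3,4] = (-78 - (-35)) / (4 - 3) = -43
q[1,2,3] = (-23 - (-9)) / (3 - 1) = -7
q[2,3,4] = (-43 - (-23)) / (4 - 2) = -10
q[1,2,3,4] = (-10 - (-7)) / (4 - 1) = -1
q(x) = -3 + (-9)·(x - 1) + (-7)·(x - 1)(x - 2) + (-1)·(x - 1)(x - 2)(x - 3)
Expanding: q(x) = -x^3 - x^2 + x - 2

q(x) = -x^3 - x^2 + x - 2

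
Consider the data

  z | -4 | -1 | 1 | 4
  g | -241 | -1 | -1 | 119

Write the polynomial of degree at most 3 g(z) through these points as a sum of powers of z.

L_0(z) = (z + 1)(z - 1)(z - 4) / [-120] = -(1/120)z^3 + (1/30)z^2 + (1/120)z - 1/30
L_1(z) = (z + 4)(z - 1)(z - 4) / [30] = (1/30)z^3 - (1/30)z^2 - (8/15)z + 8/15
L_2(z) = (z + 4)(z + 1)(z - 4) / [-30] = -(1/30)z^3 - (1/30)z^2 + (8/15)z + 8/15
L_3(z) = (z + 4)(z + 1)(z - 1) / [120] = (1/120)z^3 + (1/30)z^2 - (1/120)z - 1/30
g(z) = (-241)·L_0 + (-1)·L_1 + (-1)·L_2 + 119·L_3
  (-241)·L_0(z) = (241/120)z^3 - (241/30)z^2 - (241/120)z + 241/30
  (-1)·L_1(z) = -(1/30)z^3 + (1/30)z^2 + (8/15)z - 8/15
  (-1)·L_2(z) = (1/30)z^3 + (1/30)z^2 - (8/15)z - 8/15
  119·L_3(z) = (119/120)z^3 + (119/30)z^2 - (119/120)z - 119/30
Adding term by term: 3z^3 - 4z^2 - 3z + 3

g(z) = 3z^3 - 4z^2 - 3z + 3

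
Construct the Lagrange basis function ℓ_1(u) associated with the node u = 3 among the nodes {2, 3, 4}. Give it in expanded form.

ℓ_1(u) = (u - 2)(u - 4) / [(1)·(-1)]
       = (u^2 - 6u + 8) / (-1)

ℓ_1(u) = -u^2 + 6u - 8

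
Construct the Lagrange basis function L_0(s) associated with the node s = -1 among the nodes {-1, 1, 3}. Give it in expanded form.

L_0(s) = (1/8)s^2 - (1/2)s + 3/8

L_0(s) = (s - 1)(s - 3) / [(-2)·(-4)]
       = (s^2 - 4s + 3) / (8)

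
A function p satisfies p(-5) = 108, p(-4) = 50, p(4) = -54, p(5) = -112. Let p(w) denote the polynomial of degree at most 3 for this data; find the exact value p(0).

-2

Evaluate each Lagrange basis at w = 0:
L_0(0) = (4)·(-4)·(-5)/[(-1)·(-9)·(-10)] = -8/9
L_1(0) = (5)·(-4)·(-5)/[(1)·(-8)·(-9)] = 25/18
L_2(0) = (5)·(4)·(-5)/[(9)·(8)·(-1)] = 25/18
L_3(0) = (5)·(4)·(-4)/[(10)·(9)·(1)] = -8/9
Sum: 108·(-8/9) + 50·(25/18) + (-54)·(25/18) + (-112)·(-8/9) = -2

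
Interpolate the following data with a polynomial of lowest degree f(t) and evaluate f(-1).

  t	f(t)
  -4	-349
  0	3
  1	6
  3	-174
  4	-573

2

L_0(-1) = (-1)·(-2)·(-4)·(-5)/[(-4)·(-5)·(-7)·(-8)] = 1/28
L_1(-1) = (3)·(-2)·(-4)·(-5)/[(4)·(-1)·(-3)·(-4)] = 5/2
L_2(-1) = (3)·(-1)·(-4)·(-5)/[(5)·(1)·(-2)·(-3)] = -2
L_3(-1) = (3)·(-1)·(-2)·(-5)/[(7)·(3)·(2)·(-1)] = 5/7
L_4(-1) = (3)·(-1)·(-2)·(-4)/[(8)·(4)·(3)·(1)] = -1/4
Sum: (-349)·(1/28) + 3·(5/2) + 6·(-2) + (-174)·(5/7) + (-573)·(-1/4) = 2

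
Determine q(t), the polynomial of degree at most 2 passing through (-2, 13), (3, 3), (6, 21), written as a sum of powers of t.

Newton's divided differences:
q[-2,3] = (3 - 13) / (3 - (-2)) = -2
q[3,6] = (21 - 3) / (6 - 3) = 6
q[-2,3,6] = (6 - (-2)) / (6 - (-2)) = 1
q(t) = 13 + (-2)·(t + 2) + 1·(t + 2)(t - 3)
Expanding: q(t) = t^2 - 3t + 3

q(t) = t^2 - 3t + 3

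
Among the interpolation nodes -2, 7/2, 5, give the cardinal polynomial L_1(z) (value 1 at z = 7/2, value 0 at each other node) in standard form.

L_1(z) = -(4/33)z^2 + (4/11)z + 40/33

L_1(z) = (z + 2)(z - 5) / [(11/2)·(-3/2)]
       = (z^2 - 3z - 10) / (-33/4)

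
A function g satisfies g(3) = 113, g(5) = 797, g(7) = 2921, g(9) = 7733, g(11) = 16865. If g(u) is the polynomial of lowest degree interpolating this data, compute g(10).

Using Newton's divided-difference form:
g[3,5] = (797 - 113) / (5 - 3) = 342
g[5,7] = (2921 - 797) / (7 - 5) = 1062
g[7,9] = (7733 - 2921) / (9 - 7) = 2406
g[9,11] = (16865 - 7733) / (11 - 9) = 4566
g[3,5,7] = (1062 - 342) / (7 - 3) = 180
g[5,7,9] = (2406 - 1062) / (9 - 5) = 336
g[7,9,11] = (4566 - 2406) / (11 - 7) = 540
g[3,5,7,9] = (336 - 180) / (9 - 3) = 26
g[5,7,9,11] = (540 - 336) / (11 - 5) = 34
g[3,5,7,9,11] = (34 - 26) / (11 - 3) = 1
g(10) = 113 + 342·(7) + 180·(7)·(5) + 26·(7)·(5)·(3) + 1·(7)·(5)·(3)·(1) = 11642

11642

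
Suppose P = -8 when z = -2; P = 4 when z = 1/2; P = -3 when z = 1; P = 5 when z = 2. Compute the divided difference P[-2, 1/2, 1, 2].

P[-2,1/2] = (4 - (-8)) / (1/2 - (-2)) = 24/5
P[1/2,1] = (-3 - 4) / (1 - 1/2) = -14
P[1,2] = (5 - (-3)) / (2 - 1) = 8
P[-2,1/2,1] = (-14 - 24/5) / (1 - (-2)) = -94/15
P[1/2,1,2] = (8 - (-14)) / (2 - 1/2) = 44/3
P[-2,1/2,1,2] = (44/3 - (-94/15)) / (2 - (-2)) = 157/30

157/30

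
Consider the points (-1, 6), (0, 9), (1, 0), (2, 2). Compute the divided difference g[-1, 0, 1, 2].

23/6

g[-1,0] = (9 - 6) / (0 - (-1)) = 3
g[0,1] = (0 - 9) / (1 - 0) = -9
g[1,2] = (2 - 0) / (2 - 1) = 2
g[-1,0,1] = (-9 - 3) / (1 - (-1)) = -6
g[0,1,2] = (2 - (-9)) / (2 - 0) = 11/2
g[-1,0,1,2] = (11/2 - (-6)) / (2 - (-1)) = 23/6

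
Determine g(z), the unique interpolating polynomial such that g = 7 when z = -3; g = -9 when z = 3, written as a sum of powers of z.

Build the Lagrange basis polynomials:
L_0(z) = (z - 3) / [-6] = -(1/6)z + 1/2
L_1(z) = (z + 3) / [6] = (1/6)z + 1/2
g(z) = 7·L_0 + (-9)·L_1
  7·L_0(z) = -(7/6)z + 7/2
  (-9)·L_1(z) = -(3/2)z - 9/2
Adding term by term: -(8/3)z - 1

g(z) = -(8/3)z - 1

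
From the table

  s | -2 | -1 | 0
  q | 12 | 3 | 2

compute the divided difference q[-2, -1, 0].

4

q[-2,-1] = (3 - 12) / (-1 - (-2)) = -9
q[-1,0] = (2 - 3) / (0 - (-1)) = -1
q[-2,-1,0] = (-1 - (-9)) / (0 - (-2)) = 4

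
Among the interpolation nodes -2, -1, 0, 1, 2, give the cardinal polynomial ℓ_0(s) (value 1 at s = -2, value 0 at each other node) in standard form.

ℓ_0(s) = (s + 1)s(s - 1)(s - 2) / [(-1)·(-2)·(-3)·(-4)]
       = (s^4 - 2s^3 - s^2 + 2s) / (24)

ℓ_0(s) = (1/24)s^4 - (1/12)s^3 - (1/24)s^2 + (1/12)s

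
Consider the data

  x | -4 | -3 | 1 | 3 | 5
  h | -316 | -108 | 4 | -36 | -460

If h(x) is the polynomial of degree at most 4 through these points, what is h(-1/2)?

Evaluate each Lagrange basis at x = -1/2:
L_0(-1/2) = (5/2)·(-3/2)·(-7/2)·(-11/2)/[(-1)·(-5)·(-7)·(-9)] = -11/48
L_1(-1/2) = (7/2)·(-3/2)·(-7/2)·(-11/2)/[(1)·(-4)·(-6)·(-8)] = 539/1024
L_2(-1/2) = (7/2)·(5/2)·(-7/2)·(-11/2)/[(5)·(4)·(-2)·(-4)] = 539/512
L_3(-1/2) = (7/2)·(5/2)·(-3/2)·(-11/2)/[(7)·(6)·(2)·(-2)] = -55/128
L_4(-1/2) = (7/2)·(5/2)·(-3/2)·(-7/2)/[(9)·(8)·(4)·(2)] = 245/3072
Sum: (-316)·(-11/48) + (-108)·(539/1024) + 4·(539/512) + (-36)·(-55/128) + (-460)·(245/3072) = -23/16

-23/16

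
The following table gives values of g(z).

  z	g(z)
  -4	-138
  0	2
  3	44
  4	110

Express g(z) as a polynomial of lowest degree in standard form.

Newton's divided differences:
g[-4,0] = (2 - (-138)) / (0 - (-4)) = 35
g[0,3] = (44 - 2) / (3 - 0) = 14
g[3,4] = (110 - 44) / (4 - 3) = 66
g[-4,0,3] = (14 - 35) / (3 - (-4)) = -3
g[0,3,4] = (66 - 14) / (4 - 0) = 13
g[-4,0,3,4] = (13 - (-3)) / (4 - (-4)) = 2
g(z) = -138 + 35·(z + 4) + (-3)·(z + 4)z + 2·(z + 4)z(z - 3)
Expanding: g(z) = 2z^3 - z^2 - z + 2

g(z) = 2z^3 - z^2 - z + 2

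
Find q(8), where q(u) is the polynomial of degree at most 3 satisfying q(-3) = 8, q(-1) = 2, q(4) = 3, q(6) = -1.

-479/35

Using Newton's divided-difference form:
q[-3,-1] = (2 - 8) / (-1 - (-3)) = -3
q[-1,4] = (3 - 2) / (4 - (-1)) = 1/5
q[4,6] = (-1 - 3) / (6 - 4) = -2
q[-3,-1,4] = (1/5 - (-3)) / (4 - (-3)) = 16/35
q[-1,4,6] = (-2 - 1/5) / (6 - (-1)) = -11/35
q[-3,-1,4,6] = (-11/35 - 16/35) / (6 - (-3)) = -3/35
q(8) = 8 + (-3)·(11) + (16/35)·(11)·(9) + (-3/35)·(11)·(9)·(4) = -479/35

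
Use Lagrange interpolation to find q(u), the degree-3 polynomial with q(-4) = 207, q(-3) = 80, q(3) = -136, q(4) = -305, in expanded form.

q(u) = -4u^3 - 3u^2 - 1

Build the Lagrange basis polynomials:
L_0(u) = (u + 3)(u - 3)(u - 4) / [-56] = -(1/56)u^3 + (1/14)u^2 + (9/56)u - 9/14
L_1(u) = (u + 4)(u - 3)(u - 4) / [42] = (1/42)u^3 - (1/14)u^2 - (8/21)u + 8/7
L_2(u) = (u + 4)(u + 3)(u - 4) / [-42] = -(1/42)u^3 - (1/14)u^2 + (8/21)u + 8/7
L_3(u) = (u + 4)(u + 3)(u - 3) / [56] = (1/56)u^3 + (1/14)u^2 - (9/56)u - 9/14
q(u) = 207·L_0 + 80·L_1 + (-136)·L_2 + (-305)·L_3
  207·L_0(u) = -(207/56)u^3 + (207/14)u^2 + (1863/56)u - 1863/14
  80·L_1(u) = (40/21)u^3 - (40/7)u^2 - (640/21)u + 640/7
  (-136)·L_2(u) = (68/21)u^3 + (68/7)u^2 - (1088/21)u - 1088/7
  (-305)·L_3(u) = -(305/56)u^3 - (305/14)u^2 + (2745/56)u + 2745/14
Adding term by term: -4u^3 - 3u^2 - 1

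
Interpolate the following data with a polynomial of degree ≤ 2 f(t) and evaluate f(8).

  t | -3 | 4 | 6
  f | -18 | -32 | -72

Evaluate each Lagrange basis at t = 8:
L_0(8) = (4)·(2)/[(-7)·(-9)] = 8/63
L_1(8) = (11)·(2)/[(7)·(-2)] = -11/7
L_2(8) = (11)·(4)/[(9)·(2)] = 22/9
Sum: (-18)·(8/63) + (-32)·(-11/7) + (-72)·(22/9) = -128

-128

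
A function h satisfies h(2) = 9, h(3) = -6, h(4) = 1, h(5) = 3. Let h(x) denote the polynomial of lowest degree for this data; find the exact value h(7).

-116

Evaluate each Lagrange basis at x = 7:
L_0(7) = (4)·(3)·(2)/[(-1)·(-2)·(-3)] = -4
L_1(7) = (5)·(3)·(2)/[(1)·(-1)·(-2)] = 15
L_2(7) = (5)·(4)·(2)/[(2)·(1)·(-1)] = -20
L_3(7) = (5)·(4)·(3)/[(3)·(2)·(1)] = 10
Sum: 9·(-4) + (-6)·(15) + 1·(-20) + 3·(10) = -116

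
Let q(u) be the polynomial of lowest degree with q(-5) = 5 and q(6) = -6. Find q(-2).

L_0(-2) = (-8)/[(-11)] = 8/11
L_1(-2) = (3)/[(11)] = 3/11
Sum: 5·(8/11) + (-6)·(3/11) = 2

2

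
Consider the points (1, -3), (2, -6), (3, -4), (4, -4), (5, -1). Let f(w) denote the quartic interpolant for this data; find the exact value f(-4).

Using Newton's divided-difference form:
f[1,2] = (-6 - (-3)) / (2 - 1) = -3
f[2,3] = (-4 - (-6)) / (3 - 2) = 2
f[3,4] = (-4 - (-4)) / (4 - 3) = 0
f[4,5] = (-1 - (-4)) / (5 - 4) = 3
f[1,2,3] = (2 - (-3)) / (3 - 1) = 5/2
f[2,3,4] = (0 - 2) / (4 - 2) = -1
f[3,4,5] = (3 - 0) / (5 - 3) = 3/2
f[1,2,3,4] = (-1 - 5/2) / (4 - 1) = -7/6
f[2,3,4,5] = (3/2 - (-1)) / (5 - 2) = 5/6
f[1,2,3,4,5] = (5/6 - (-7/6)) / (5 - 1) = 1/2
f(-4) = -3 + (-3)·(-5) + (5/2)·(-5)·(-6) + (-7/6)·(-5)·(-6)·(-7) + (1/2)·(-5)·(-6)·(-7)·(-8) = 1172

1172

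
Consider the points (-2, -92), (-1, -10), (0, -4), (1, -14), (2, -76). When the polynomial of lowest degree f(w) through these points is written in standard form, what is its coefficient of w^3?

Build the Lagrange basis polynomials:
L_0(w) = (w + 1)w(w - 1)(w - 2) / [24] = (1/24)w^4 - (1/12)w^3 - (1/24)w^2 + (1/12)w
L_1(w) = (w + 2)w(w - 1)(w - 2) / [-6] = -(1/6)w^4 + (1/6)w^3 + (2/3)w^2 - (2/3)w
L_2(w) = (w + 2)(w + 1)(w - 1)(w - 2) / [4] = (1/4)w^4 - (5/4)w^2 + 1
L_3(w) = (w + 2)(w + 1)w(w - 2) / [-6] = -(1/6)w^4 - (1/6)w^3 + (2/3)w^2 + (2/3)w
L_4(w) = (w + 2)(w + 1)w(w - 1) / [24] = (1/24)w^4 + (1/12)w^3 - (1/24)w^2 - (1/12)w
f(w) = (-92)·L_0 + (-10)·L_1 + (-4)·L_2 + (-14)·L_3 + (-76)·L_4
Only the coefficient of w^3 is needed; take it from each L_i and combine:
(-92)·(-1/12) + (-10)·(1/6) + (-4)·(0) + (-14)·(-1/6) + (-76)·(1/12) = 2

2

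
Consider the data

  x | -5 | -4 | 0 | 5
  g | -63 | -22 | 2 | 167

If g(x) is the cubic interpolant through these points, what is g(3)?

41

L_0(3) = (7)·(3)·(-2)/[(-1)·(-5)·(-10)] = 21/25
L_1(3) = (8)·(3)·(-2)/[(1)·(-4)·(-9)] = -4/3
L_2(3) = (8)·(7)·(-2)/[(5)·(4)·(-5)] = 28/25
L_3(3) = (8)·(7)·(3)/[(10)·(9)·(5)] = 28/75
Sum: (-63)·(21/25) + (-22)·(-4/3) + 2·(28/25) + 167·(28/75) = 41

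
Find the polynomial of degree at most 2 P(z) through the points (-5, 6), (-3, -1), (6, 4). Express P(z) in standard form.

Build the Lagrange basis polynomials:
L_0(z) = (z + 3)(z - 6) / [22] = (1/22)z^2 - (3/22)z - 9/11
L_1(z) = (z + 5)(z - 6) / [-18] = -(1/18)z^2 + (1/18)z + 5/3
L_2(z) = (z + 5)(z + 3) / [99] = (1/99)z^2 + (8/99)z + 5/33
P(z) = 6·L_0 + (-1)·L_1 + 4·L_2
  6·L_0(z) = (3/11)z^2 - (9/11)z - 54/11
  (-1)·L_1(z) = (1/18)z^2 - (1/18)z - 5/3
  4·L_2(z) = (4/99)z^2 + (32/99)z + 20/33
Adding term by term: (73/198)z^2 - (109/198)z - 197/33

P(z) = (73/198)z^2 - (109/198)z - 197/33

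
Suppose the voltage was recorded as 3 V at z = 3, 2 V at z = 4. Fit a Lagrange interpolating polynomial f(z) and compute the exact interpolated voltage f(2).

Evaluate each Lagrange basis at z = 2:
L_0(2) = (-2)/[(-1)] = 2
L_1(2) = (-1)/[(1)] = -1
Sum: 3·(2) + 2·(-1) = 4

4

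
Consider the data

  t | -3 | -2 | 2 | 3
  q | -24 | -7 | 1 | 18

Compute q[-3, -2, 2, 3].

1

q[-3,-2] = (-7 - (-24)) / (-2 - (-3)) = 17
q[-2,2] = (1 - (-7)) / (2 - (-2)) = 2
q[2,3] = (18 - 1) / (3 - 2) = 17
q[-3,-2,2] = (2 - 17) / (2 - (-3)) = -3
q[-2,2,3] = (17 - 2) / (3 - (-2)) = 3
q[-3,-2,2,3] = (3 - (-3)) / (3 - (-3)) = 1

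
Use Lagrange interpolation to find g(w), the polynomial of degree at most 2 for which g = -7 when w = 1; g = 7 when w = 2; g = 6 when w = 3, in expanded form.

g(w) = -(15/2)w^2 + (73/2)w - 36

Build the Lagrange basis polynomials:
L_0(w) = (w - 2)(w - 3) / [2] = (1/2)w^2 - (5/2)w + 3
L_1(w) = (w - 1)(w - 3) / [-1] = -w^2 + 4w - 3
L_2(w) = (w - 1)(w - 2) / [2] = (1/2)w^2 - (3/2)w + 1
g(w) = (-7)·L_0 + 7·L_1 + 6·L_2
  (-7)·L_0(w) = -(7/2)w^2 + (35/2)w - 21
  7·L_1(w) = -7w^2 + 28w - 21
  6·L_2(w) = 3w^2 - 9w + 6
Adding term by term: -(15/2)w^2 + (73/2)w - 36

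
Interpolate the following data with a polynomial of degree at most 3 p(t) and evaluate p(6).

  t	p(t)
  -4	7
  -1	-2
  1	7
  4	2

-451/12

Evaluate each Lagrange basis at t = 6:
L_0(6) = (7)·(5)·(2)/[(-3)·(-5)·(-8)] = -7/12
L_1(6) = (10)·(5)·(2)/[(3)·(-2)·(-5)] = 10/3
L_2(6) = (10)·(7)·(2)/[(5)·(2)·(-3)] = -14/3
L_3(6) = (10)·(7)·(5)/[(8)·(5)·(3)] = 35/12
Sum: 7·(-7/12) + (-2)·(10/3) + 7·(-14/3) + 2·(35/12) = -451/12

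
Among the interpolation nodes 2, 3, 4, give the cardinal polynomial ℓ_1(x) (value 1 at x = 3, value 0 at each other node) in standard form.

ℓ_1(x) = -x^2 + 6x - 8

ℓ_1(x) = (x - 2)(x - 4) / [(1)·(-1)]
       = (x^2 - 6x + 8) / (-1)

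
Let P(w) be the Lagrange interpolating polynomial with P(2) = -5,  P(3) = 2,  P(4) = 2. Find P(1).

Evaluate each Lagrange basis at w = 1:
L_0(1) = (-2)·(-3)/[(-1)·(-2)] = 3
L_1(1) = (-1)·(-3)/[(1)·(-1)] = -3
L_2(1) = (-1)·(-2)/[(2)·(1)] = 1
Sum: (-5)·(3) + 2·(-3) + 2·(1) = -19

-19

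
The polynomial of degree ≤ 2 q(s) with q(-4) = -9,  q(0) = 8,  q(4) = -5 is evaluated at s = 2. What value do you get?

21/4

L_0(2) = (2)·(-2)/[(-4)·(-8)] = -1/8
L_1(2) = (6)·(-2)/[(4)·(-4)] = 3/4
L_2(2) = (6)·(2)/[(8)·(4)] = 3/8
Sum: (-9)·(-1/8) + 8·(3/4) + (-5)·(3/8) = 21/4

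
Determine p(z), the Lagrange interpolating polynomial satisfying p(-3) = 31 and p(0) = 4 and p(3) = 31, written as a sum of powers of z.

Build the Lagrange basis polynomials:
L_0(z) = z(z - 3) / [18] = (1/18)z^2 - (1/6)z
L_1(z) = (z + 3)(z - 3) / [-9] = -(1/9)z^2 + 1
L_2(z) = (z + 3)z / [18] = (1/18)z^2 + (1/6)z
p(z) = 31·L_0 + 4·L_1 + 31·L_2
  31·L_0(z) = (31/18)z^2 - (31/6)z
  4·L_1(z) = -(4/9)z^2 + 4
  31·L_2(z) = (31/18)z^2 + (31/6)z
Adding term by term: 3z^2 + 4

p(z) = 3z^2 + 4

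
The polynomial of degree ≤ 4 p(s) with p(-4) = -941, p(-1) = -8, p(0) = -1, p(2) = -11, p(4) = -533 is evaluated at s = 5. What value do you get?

Evaluate each Lagrange basis at s = 5:
L_0(5) = (6)·(5)·(3)·(1)/[(-3)·(-4)·(-6)·(-8)] = 5/32
L_1(5) = (9)·(5)·(3)·(1)/[(3)·(-1)·(-3)·(-5)] = -3
L_2(5) = (9)·(6)·(3)·(1)/[(4)·(1)·(-2)·(-4)] = 81/16
L_3(5) = (9)·(6)·(5)·(1)/[(6)·(3)·(2)·(-2)] = -15/4
L_4(5) = (9)·(6)·(5)·(3)/[(8)·(5)·(4)·(2)] = 81/32
Sum: (-941)·(5/32) + (-8)·(-3) + (-1)·(81/16) + (-11)·(-15/4) + (-533)·(81/32) = -1436

-1436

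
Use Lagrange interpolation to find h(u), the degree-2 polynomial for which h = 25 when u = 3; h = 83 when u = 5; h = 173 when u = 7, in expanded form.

Build the Lagrange basis polynomials:
L_0(u) = (u - 5)(u - 7) / [8] = (1/8)u^2 - (3/2)u + 35/8
L_1(u) = (u - 3)(u - 7) / [-4] = -(1/4)u^2 + (5/2)u - 21/4
L_2(u) = (u - 3)(u - 5) / [8] = (1/8)u^2 - u + 15/8
h(u) = 25·L_0 + 83·L_1 + 173·L_2
  25·L_0(u) = (25/8)u^2 - (75/2)u + 875/8
  83·L_1(u) = -(83/4)u^2 + (415/2)u - 1743/4
  173·L_2(u) = (173/8)u^2 - 173u + 2595/8
Adding term by term: 4u^2 - 3u - 2

h(u) = 4u^2 - 3u - 2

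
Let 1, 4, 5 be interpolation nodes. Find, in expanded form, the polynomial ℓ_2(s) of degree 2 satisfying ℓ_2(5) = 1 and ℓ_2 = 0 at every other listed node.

ℓ_2(s) = (s - 1)(s - 4) / [(4)·(1)]
       = (s^2 - 5s + 4) / (4)

ℓ_2(s) = (1/4)s^2 - (5/4)s + 1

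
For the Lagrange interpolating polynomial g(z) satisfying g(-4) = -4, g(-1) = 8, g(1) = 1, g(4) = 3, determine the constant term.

29/6

Build the Lagrange basis polynomials:
L_0(z) = (z + 1)(z - 1)(z - 4) / [-120] = -(1/120)z^3 + (1/30)z^2 + (1/120)z - 1/30
L_1(z) = (z + 4)(z - 1)(z - 4) / [30] = (1/30)z^3 - (1/30)z^2 - (8/15)z + 8/15
L_2(z) = (z + 4)(z + 1)(z - 4) / [-30] = -(1/30)z^3 - (1/30)z^2 + (8/15)z + 8/15
L_3(z) = (z + 4)(z + 1)(z - 1) / [120] = (1/120)z^3 + (1/30)z^2 - (1/120)z - 1/30
g(z) = (-4)·L_0 + 8·L_1 + 1·L_2 + 3·L_3
Only the constant term is needed; take it from each L_i and combine:
(-4)·(-1/30) + 8·(8/15) + 1·(8/15) + 3·(-1/30) = 29/6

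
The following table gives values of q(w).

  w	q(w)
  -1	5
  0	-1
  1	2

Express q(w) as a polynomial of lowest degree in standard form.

L_0(w) = w(w - 1) / [2] = (1/2)w^2 - (1/2)w
L_1(w) = (w + 1)(w - 1) / [-1] = -w^2 + 1
L_2(w) = (w + 1)w / [2] = (1/2)w^2 + (1/2)w
q(w) = 5·L_0 + (-1)·L_1 + 2·L_2
  5·L_0(w) = (5/2)w^2 - (5/2)w
  (-1)·L_1(w) = w^2 - 1
  2·L_2(w) = w^2 + w
Adding term by term: (9/2)w^2 - (3/2)w - 1

q(w) = (9/2)w^2 - (3/2)w - 1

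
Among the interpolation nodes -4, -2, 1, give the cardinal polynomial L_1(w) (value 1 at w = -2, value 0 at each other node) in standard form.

L_1(w) = -(1/6)w^2 - (1/2)w + 2/3

L_1(w) = (w + 4)(w - 1) / [(2)·(-3)]
       = (w^2 + 3w - 4) / (-6)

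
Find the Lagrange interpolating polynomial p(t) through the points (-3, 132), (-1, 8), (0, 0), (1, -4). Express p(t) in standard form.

p(t) = -4t^3 + 2t^2 - 2t

Build the Lagrange basis polynomials:
L_0(t) = (t + 1)t(t - 1) / [-24] = -(1/24)t^3 + (1/24)t
L_1(t) = (t + 3)t(t - 1) / [4] = (1/4)t^3 + (1/2)t^2 - (3/4)t
L_2(t) = (t + 3)(t + 1)(t - 1) / [-3] = -(1/3)t^3 - t^2 + (1/3)t + 1
L_3(t) = (t + 3)(t + 1)t / [8] = (1/8)t^3 + (1/2)t^2 + (3/8)t
p(t) = 132·L_0 + 8·L_1 + 0·L_2 + (-4)·L_3
  132·L_0(t) = -(11/2)t^3 + (11/2)t
  8·L_1(t) = 2t^3 + 4t^2 - 6t
  0·L_2(t) = 0
  (-4)·L_3(t) = -(1/2)t^3 - 2t^2 - (3/2)t
Adding term by term: -4t^3 + 2t^2 - 2t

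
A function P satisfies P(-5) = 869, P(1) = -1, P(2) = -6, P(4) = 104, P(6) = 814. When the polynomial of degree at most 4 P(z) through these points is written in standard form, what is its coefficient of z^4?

The leading coefficient equals the top divided difference P[-5,1,2,4,6].
P[-5,1] = (-1 - 869) / (1 - (-5)) = -145
P[1,2] = (-6 - (-1)) / (2 - 1) = -5
P[2,4] = (104 - (-6)) / (4 - 2) = 55
P[4,6] = (814 - 104) / (6 - 4) = 355
P[-5,1,2] = (-5 - (-145)) / (2 - (-5)) = 20
P[1,2,4] = (55 - (-5)) / (4 - 1) = 20
P[2,4,6] = (355 - 55) / (6 - 2) = 75
P[-5,1,2,4] = (20 - 20) / (4 - (-5)) = 0
P[1,2,4,6] = (75 - 20) / (6 - 1) = 11
P[-5,1,2,4,6] = (11 - 0) / (6 - (-5)) = 1

1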